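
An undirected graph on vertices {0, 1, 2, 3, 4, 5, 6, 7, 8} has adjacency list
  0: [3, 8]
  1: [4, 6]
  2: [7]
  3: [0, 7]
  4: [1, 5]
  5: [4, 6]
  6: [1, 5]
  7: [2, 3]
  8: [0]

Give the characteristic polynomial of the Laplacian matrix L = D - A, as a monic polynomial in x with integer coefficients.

With the vertex order [0, 1, 2, 3, 4, 5, 6, 7, 8], the degrees are [2, 2, 1, 2, 2, 2, 2, 2, 1], giving D = diag(2, 2, 1, 2, 2, 2, 2, 2, 1) and L = D - A. Computing det(xI - L) by cofactor expansion (or equivalently via sum-over-permutations) gives x^9 - 16x^8 + 105x^7 - 364x^6 + 713x^5 - 776x^4 + 420x^3 - 80x^2. Since p(0) = det(-L) = 0, x divides p(x). The largest eigenvalue, 4, is at most the vertex count 9. There are 2 zeros in the spectrum, matching the 2 components.

x^9 - 16x^8 + 105x^7 - 364x^6 + 713x^5 - 776x^4 + 420x^3 - 80x^2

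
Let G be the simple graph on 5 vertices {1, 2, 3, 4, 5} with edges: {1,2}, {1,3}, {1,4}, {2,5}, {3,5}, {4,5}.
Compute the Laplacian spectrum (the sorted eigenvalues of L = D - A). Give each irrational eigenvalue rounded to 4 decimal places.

[0, 2, 2, 3, 5]

Reading degrees in the order [1, 2, 3, 4, 5] gives [3, 2, 2, 2, 3]; set D = diag(3, 2, 2, 2, 3) and form L = D - A. L is symmetric positive semidefinite, so every eigenvalue is real and nonnegative. The single zero eigenvalue shows the graph is connected. The eigenvalues sum to 12, which equals trace(L) = 2|E|. There is one zero in the spectrum, matching the 1 component.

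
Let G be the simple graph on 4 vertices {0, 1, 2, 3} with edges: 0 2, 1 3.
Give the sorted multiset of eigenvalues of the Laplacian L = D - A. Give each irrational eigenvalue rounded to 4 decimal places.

With the vertex order [0, 1, 2, 3], the degrees are [1, 1, 1, 1], giving D = diag(1, 1, 1, 1) and L = D - A. Diagonalising L (or applying a numerical eigensolver to the 4x4 matrix) gives the spectrum above. The 2 zero eigenvalues correspond to the 2 connected components. The largest eigenvalue, 2, is at most the vertex count 4.

[0, 0, 2, 2]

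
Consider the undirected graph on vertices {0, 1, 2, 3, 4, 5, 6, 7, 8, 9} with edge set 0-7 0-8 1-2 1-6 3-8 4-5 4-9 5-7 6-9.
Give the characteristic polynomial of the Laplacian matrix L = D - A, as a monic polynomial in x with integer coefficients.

x^10 - 18x^9 + 136x^8 - 560x^7 + 1365x^6 - 2002x^5 + 1716x^4 - 792x^3 + 165x^2 - 10x

Each diagonal entry of L is the vertex degree and each off-diagonal entry is -1 where an edge is present, 0 otherwise; in the order [0, 1, 2, 3, 4, 5, 6, 7, 8, 9] the diagonal is [2, 2, 1, 1, 2, 2, 2, 2, 2, 2]. L has integer entries, so p(x) = det(xI - L) has integer coefficients. Expanding the determinant yields x^10 - 18x^9 + 136x^8 - 560x^7 + 1365x^6 - 2002x^5 + 1716x^4 - 792x^3 + 165x^2 - 10x. The constant term is 0 because L is singular (the all-ones vector lies in its kernel). There is one zero in the spectrum, matching the 1 component.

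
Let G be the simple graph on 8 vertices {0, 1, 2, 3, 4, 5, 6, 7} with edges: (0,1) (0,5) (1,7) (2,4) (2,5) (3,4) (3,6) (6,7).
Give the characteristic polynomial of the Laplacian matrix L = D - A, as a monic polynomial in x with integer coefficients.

x^8 - 16x^7 + 104x^6 - 352x^5 + 660x^4 - 672x^3 + 336x^2 - 64x

Reading degrees in the order [0, 1, 2, 3, 4, 5, 6, 7] gives [2, 2, 2, 2, 2, 2, 2, 2]; set D = diag(2, 2, 2, 2, 2, 2, 2, 2) and form L = D - A. L has integer entries, so p(x) = det(xI - L) has integer coefficients. Expanding the determinant yields x^8 - 16x^7 + 104x^6 - 352x^5 + 660x^4 - 672x^3 + 336x^2 - 64x. The coefficient of x^7 equals -trace(L) = -16, matching the sum of degrees. By the matrix-tree theorem the graph has (1/8) * product of the nonzero eigenvalues = 8 spanning trees.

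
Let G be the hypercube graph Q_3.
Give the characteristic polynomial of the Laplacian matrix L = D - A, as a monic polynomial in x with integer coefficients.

The graph has 8 vertices and degree multiset [3, 3, 3, 3, 3, 3, 3, 3]; D is the diagonal matrix of degrees and L = D - A. The eigenvalues of L are [0, 2, 2, 2, 4, 4, 4, 6]; the characteristic polynomial is the product of (x - lambda_i), which multiplies out to x^8 - 24x^7 + 240x^6 - 1296x^5 + 4080x^4 - 7488x^3 + 7424x^2 - 3072x. Since p(0) = det(-L) = 0, x divides p(x).

x^8 - 24x^7 + 240x^6 - 1296x^5 + 4080x^4 - 7488x^3 + 7424x^2 - 3072x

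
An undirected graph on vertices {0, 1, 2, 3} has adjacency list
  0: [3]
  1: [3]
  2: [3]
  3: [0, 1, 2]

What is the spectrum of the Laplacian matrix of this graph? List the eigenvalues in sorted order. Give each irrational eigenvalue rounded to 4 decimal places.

With the vertex order [0, 1, 2, 3], the degrees are [1, 1, 1, 3], giving D = diag(1, 1, 1, 3) and L = D - A. L is symmetric positive semidefinite, so every eigenvalue is real and nonnegative. The single zero eigenvalue shows the graph is connected. The largest eigenvalue, 4, is at most the vertex count 4. There is one zero in the spectrum, matching the 1 component.

[0, 1, 1, 4]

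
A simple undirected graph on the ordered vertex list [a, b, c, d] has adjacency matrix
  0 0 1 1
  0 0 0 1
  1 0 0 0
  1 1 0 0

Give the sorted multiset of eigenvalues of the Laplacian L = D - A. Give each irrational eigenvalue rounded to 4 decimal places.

Reading degrees in the order [a, b, c, d] gives [2, 1, 1, 2]; set D = diag(2, 1, 1, 2) and form L = D - A. Since every row of L sums to 0, the all-ones vector is in the kernel and 0 is an eigenvalue.

[0, 0.5858, 2, 3.4142]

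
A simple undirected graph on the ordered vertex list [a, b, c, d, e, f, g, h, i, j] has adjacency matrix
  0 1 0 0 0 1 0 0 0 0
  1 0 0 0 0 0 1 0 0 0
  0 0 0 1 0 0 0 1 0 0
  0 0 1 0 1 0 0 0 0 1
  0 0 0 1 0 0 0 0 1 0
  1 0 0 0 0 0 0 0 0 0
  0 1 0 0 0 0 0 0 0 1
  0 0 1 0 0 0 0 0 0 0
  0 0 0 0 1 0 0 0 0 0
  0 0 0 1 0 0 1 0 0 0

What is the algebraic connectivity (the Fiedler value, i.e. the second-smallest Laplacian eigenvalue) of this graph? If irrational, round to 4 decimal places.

0.1277

With the vertex order [a, b, c, d, e, f, g, h, i, j], the degrees are [2, 2, 2, 3, 2, 1, 2, 1, 1, 2], giving D = diag(2, 2, 2, 3, 2, 1, 2, 1, 1, 2) and L = D - A. Computing the eigenvalues of L and sorting gives [0, 0.1277, 0.3820, 0.6297, 1.3820, 2, 2.6180, 2.7968, 3.6180, 4.4458]. The Fiedler value lambda_2 = 0.1277 is strictly positive, so the graph is connected. There is one zero in the spectrum, matching the 1 component. The largest eigenvalue, 4.4458, is at most the vertex count 10.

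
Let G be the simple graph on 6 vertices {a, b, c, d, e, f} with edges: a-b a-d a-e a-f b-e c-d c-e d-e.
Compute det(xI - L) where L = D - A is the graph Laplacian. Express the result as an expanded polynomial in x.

Reading degrees in the order [a, b, c, d, e, f] gives [4, 2, 2, 3, 4, 1]; set D = diag(4, 2, 2, 3, 4, 1) and form L = D - A. L has integer entries, so p(x) = det(xI - L) has integer coefficients. Expanding the determinant yields x^6 - 16x^5 + 95x^4 - 256x^3 + 305x^2 - 126x. Since p(0) = det(-L) = 0, x divides p(x). The largest eigenvalue, 5.3028, is at most the vertex count 6.

x^6 - 16x^5 + 95x^4 - 256x^3 + 305x^2 - 126x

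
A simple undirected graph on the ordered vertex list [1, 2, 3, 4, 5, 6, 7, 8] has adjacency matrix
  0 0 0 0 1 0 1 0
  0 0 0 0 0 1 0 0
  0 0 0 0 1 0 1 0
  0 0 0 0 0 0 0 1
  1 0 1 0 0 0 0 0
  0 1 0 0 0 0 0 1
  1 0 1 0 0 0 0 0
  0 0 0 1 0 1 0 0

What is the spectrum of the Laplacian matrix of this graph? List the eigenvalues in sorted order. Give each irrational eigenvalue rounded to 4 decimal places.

[0, 0, 0.5858, 2, 2, 2, 3.4142, 4]

Reading degrees in the order [1, 2, 3, 4, 5, 6, 7, 8] gives [2, 1, 2, 1, 2, 2, 2, 2]; set D = diag(2, 1, 2, 1, 2, 2, 2, 2) and form L = D - A. Diagonalising L (or applying a numerical eigensolver to the 8x8 matrix) gives the spectrum above. The 2 zero eigenvalues correspond to the 2 connected components. There are 2 zeros in the spectrum, matching the 2 components.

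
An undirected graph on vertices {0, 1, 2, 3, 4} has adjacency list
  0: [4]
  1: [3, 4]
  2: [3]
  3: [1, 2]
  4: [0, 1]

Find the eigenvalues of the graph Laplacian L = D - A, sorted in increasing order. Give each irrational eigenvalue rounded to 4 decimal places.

Each diagonal entry of L is the vertex degree and each off-diagonal entry is -1 where an edge is present, 0 otherwise; in the order [0, 1, 2, 3, 4] the diagonal is [1, 2, 1, 2, 2]. Diagonalising L (or applying a numerical eigensolver to the 5x5 matrix) gives the spectrum above. The largest eigenvalue, 3.6180, is at most the vertex count 5. The eigenvalues sum to 8, which equals trace(L) = 2|E|.

[0, 0.3820, 1.3820, 2.6180, 3.6180]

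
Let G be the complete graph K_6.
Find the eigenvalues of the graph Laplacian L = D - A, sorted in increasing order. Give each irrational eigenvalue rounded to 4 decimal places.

The graph has 6 vertices and degree multiset [5, 5, 5, 5, 5, 5]; D is the diagonal matrix of degrees and L = D - A. L is symmetric positive semidefinite, so every eigenvalue is real and nonnegative. The single zero eigenvalue shows the graph is connected.

[0, 6, 6, 6, 6, 6]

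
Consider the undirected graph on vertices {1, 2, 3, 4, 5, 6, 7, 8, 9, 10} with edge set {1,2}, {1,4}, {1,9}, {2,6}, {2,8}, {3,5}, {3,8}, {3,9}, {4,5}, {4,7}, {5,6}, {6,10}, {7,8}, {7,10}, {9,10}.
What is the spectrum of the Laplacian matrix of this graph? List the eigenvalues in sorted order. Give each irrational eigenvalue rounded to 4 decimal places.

Reading degrees in the order [1, 2, 3, 4, 5, 6, 7, 8, 9, 10] gives [3, 3, 3, 3, 3, 3, 3, 3, 3, 3]; set D = diag(3, 3, 3, 3, 3, 3, 3, 3, 3, 3) and form L = D - A. Diagonalising L (or applying a numerical eigensolver to the 10x10 matrix) gives the spectrum above. The largest eigenvalue, 5, is at most the vertex count 10.

[0, 2, 2, 2, 2, 2, 5, 5, 5, 5]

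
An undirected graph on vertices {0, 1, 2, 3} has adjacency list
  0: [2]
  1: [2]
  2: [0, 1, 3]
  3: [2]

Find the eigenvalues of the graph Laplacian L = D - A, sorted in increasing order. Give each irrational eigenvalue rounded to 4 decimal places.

Each diagonal entry of L is the vertex degree and each off-diagonal entry is -1 where an edge is present, 0 otherwise; in the order [0, 1, 2, 3] the diagonal is [1, 1, 3, 1]. Since every row of L sums to 0, the all-ones vector is in the kernel and 0 is an eigenvalue. The largest eigenvalue, 4, is at most the vertex count 4.

[0, 1, 1, 4]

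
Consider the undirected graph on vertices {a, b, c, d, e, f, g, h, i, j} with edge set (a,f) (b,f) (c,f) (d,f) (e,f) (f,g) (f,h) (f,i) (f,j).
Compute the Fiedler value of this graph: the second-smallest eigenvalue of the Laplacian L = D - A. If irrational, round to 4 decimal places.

1

Each diagonal entry of L is the vertex degree and each off-diagonal entry is -1 where an edge is present, 0 otherwise; in the order [a, b, c, d, e, f, g, h, i, j] the diagonal is [1, 1, 1, 1, 1, 9, 1, 1, 1, 1]. The sorted Laplacian eigenvalues are [0, 1, 1, 1, 1, 1, 1, 1, 1, 10]; the algebraic connectivity is the second entry, 1. The largest eigenvalue, 10, is at most the vertex count 10.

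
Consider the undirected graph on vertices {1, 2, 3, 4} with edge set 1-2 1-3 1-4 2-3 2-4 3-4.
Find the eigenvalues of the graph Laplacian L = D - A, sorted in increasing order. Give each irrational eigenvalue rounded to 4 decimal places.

[0, 4, 4, 4]

Each diagonal entry of L is the vertex degree and each off-diagonal entry is -1 where an edge is present, 0 otherwise; in the order [1, 2, 3, 4] the diagonal is [3, 3, 3, 3]. L is symmetric positive semidefinite, so every eigenvalue is real and nonnegative. The largest eigenvalue, 4, is at most the vertex count 4.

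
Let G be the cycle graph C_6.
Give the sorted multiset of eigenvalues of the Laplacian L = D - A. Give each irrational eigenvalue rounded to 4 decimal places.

The graph has 6 vertices and degree multiset [2, 2, 2, 2, 2, 2]; D is the diagonal matrix of degrees and L = D - A. Diagonalising L (or applying a numerical eigensolver to the 6x6 matrix) gives the spectrum above. By the matrix-tree theorem the graph has (1/6) * product of the nonzero eigenvalues = 6 spanning trees.

[0, 1, 1, 3, 3, 4]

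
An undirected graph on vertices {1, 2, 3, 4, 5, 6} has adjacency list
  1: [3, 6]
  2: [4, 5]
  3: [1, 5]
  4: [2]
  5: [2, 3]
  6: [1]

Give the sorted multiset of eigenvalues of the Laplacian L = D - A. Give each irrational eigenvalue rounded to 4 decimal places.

[0, 0.2679, 1, 2, 3, 3.7321]

With the vertex order [1, 2, 3, 4, 5, 6], the degrees are [2, 2, 2, 1, 2, 1], giving D = diag(2, 2, 2, 1, 2, 1) and L = D - A. The multiplicity of 0 as a Laplacian eigenvalue equals the number of connected components. By the matrix-tree theorem the graph has (1/6) * product of the nonzero eigenvalues = 1 spanning tree.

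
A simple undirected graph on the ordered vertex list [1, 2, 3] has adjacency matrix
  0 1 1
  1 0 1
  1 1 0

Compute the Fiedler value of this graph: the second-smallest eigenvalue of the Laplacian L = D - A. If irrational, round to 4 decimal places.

3

Each diagonal entry of L is the vertex degree and each off-diagonal entry is -1 where an edge is present, 0 otherwise; in the order [1, 2, 3] the diagonal is [2, 2, 2]. The sorted Laplacian eigenvalues are [0, 3, 3]; the algebraic connectivity is the second entry, 3. By the matrix-tree theorem the graph has (1/3) * product of the nonzero eigenvalues = 3 spanning trees. The eigenvalues sum to 6, which equals trace(L) = 2|E|.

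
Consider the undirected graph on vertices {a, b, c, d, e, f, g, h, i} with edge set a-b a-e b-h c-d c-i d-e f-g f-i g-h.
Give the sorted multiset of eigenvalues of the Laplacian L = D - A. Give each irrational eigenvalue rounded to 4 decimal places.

[0, 0.4679, 0.4679, 1.6527, 1.6527, 3, 3, 3.8794, 3.8794]

With the vertex order [a, b, c, d, e, f, g, h, i], the degrees are [2, 2, 2, 2, 2, 2, 2, 2, 2], giving D = diag(2, 2, 2, 2, 2, 2, 2, 2, 2) and L = D - A. Diagonalising L (or applying a numerical eigensolver to the 9x9 matrix) gives the spectrum above. There is one zero in the spectrum, matching the 1 component. By the matrix-tree theorem the graph has (1/9) * product of the nonzero eigenvalues = 9 spanning trees.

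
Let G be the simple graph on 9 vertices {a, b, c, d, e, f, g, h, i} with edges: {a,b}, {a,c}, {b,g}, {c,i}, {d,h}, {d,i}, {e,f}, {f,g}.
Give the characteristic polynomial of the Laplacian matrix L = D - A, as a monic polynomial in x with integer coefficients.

x^9 - 16x^8 + 105x^7 - 364x^6 + 715x^5 - 792x^4 + 462x^3 - 120x^2 + 9x

Each diagonal entry of L is the vertex degree and each off-diagonal entry is -1 where an edge is present, 0 otherwise; in the order [a, b, c, d, e, f, g, h, i] the diagonal is [2, 2, 2, 2, 1, 2, 2, 1, 2]. L has integer entries, so p(x) = det(xI - L) has integer coefficients. Expanding the determinant yields x^9 - 16x^8 + 105x^7 - 364x^6 + 715x^5 - 792x^4 + 462x^3 - 120x^2 + 9x. Since p(0) = det(-L) = 0, x divides p(x). There is one zero in the spectrum, matching the 1 component.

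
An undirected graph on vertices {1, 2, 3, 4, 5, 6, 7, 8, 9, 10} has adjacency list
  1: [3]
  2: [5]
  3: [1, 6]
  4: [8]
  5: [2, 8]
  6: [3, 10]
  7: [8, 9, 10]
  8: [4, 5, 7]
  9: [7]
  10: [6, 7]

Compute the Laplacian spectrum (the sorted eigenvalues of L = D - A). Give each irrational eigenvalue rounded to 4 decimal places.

[0, 0.1398, 0.4249, 0.6932, 1, 2, 2.2574, 3.1456, 3.6414, 4.6978]

Reading degrees in the order [1, 2, 3, 4, 5, 6, 7, 8, 9, 10] gives [1, 1, 2, 1, 2, 2, 3, 3, 1, 2]; set D = diag(1, 1, 2, 1, 2, 2, 3, 3, 1, 2) and form L = D - A. The multiplicity of 0 as a Laplacian eigenvalue equals the number of connected components. The single zero eigenvalue shows the graph is connected. By the matrix-tree theorem the graph has (1/10) * product of the nonzero eigenvalues = 1 spanning tree. The largest eigenvalue, 4.6978, is at most the vertex count 10.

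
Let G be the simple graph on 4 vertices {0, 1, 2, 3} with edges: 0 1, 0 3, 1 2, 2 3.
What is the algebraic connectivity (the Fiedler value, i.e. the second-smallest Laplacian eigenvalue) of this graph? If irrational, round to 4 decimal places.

Each diagonal entry of L is the vertex degree and each off-diagonal entry is -1 where an edge is present, 0 otherwise; in the order [0, 1, 2, 3] the diagonal is [2, 2, 2, 2]. The sorted Laplacian eigenvalues are [0, 2, 2, 4]; the algebraic connectivity is the second entry, 2. The largest eigenvalue, 4, is at most the vertex count 4. By the matrix-tree theorem the graph has (1/4) * product of the nonzero eigenvalues = 4 spanning trees.

2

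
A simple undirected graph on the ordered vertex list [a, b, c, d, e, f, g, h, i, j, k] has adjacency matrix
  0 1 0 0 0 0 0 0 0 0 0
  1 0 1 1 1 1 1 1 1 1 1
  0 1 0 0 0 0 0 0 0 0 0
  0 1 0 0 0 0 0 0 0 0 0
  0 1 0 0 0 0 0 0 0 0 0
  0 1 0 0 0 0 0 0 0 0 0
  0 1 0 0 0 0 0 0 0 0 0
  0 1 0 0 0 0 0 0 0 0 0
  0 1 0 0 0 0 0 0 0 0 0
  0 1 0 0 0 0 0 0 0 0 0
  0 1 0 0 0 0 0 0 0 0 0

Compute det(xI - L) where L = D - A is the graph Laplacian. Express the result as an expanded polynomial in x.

Reading degrees in the order [a, b, c, d, e, f, g, h, i, j, k] gives [1, 10, 1, 1, 1, 1, 1, 1, 1, 1, 1]; set D = diag(1, 10, 1, 1, 1, 1, 1, 1, 1, 1, 1) and form L = D - A. The eigenvalues of L are [0, 1, 1, 1, 1, 1, 1, 1, 1, 1, 11]; the characteristic polynomial is the product of (x - lambda_i), which multiplies out to x^11 - 20x^10 + 135x^9 - 480x^8 + 1050x^7 - 1512x^6 + 1470x^5 - 960x^4 + 405x^3 - 100x^2 + 11x. The constant term is 0 because L is singular (the all-ones vector lies in its kernel). There is one zero in the spectrum, matching the 1 component. By the matrix-tree theorem the graph has (1/11) * product of the nonzero eigenvalues = 1 spanning tree.

x^11 - 20x^10 + 135x^9 - 480x^8 + 1050x^7 - 1512x^6 + 1470x^5 - 960x^4 + 405x^3 - 100x^2 + 11x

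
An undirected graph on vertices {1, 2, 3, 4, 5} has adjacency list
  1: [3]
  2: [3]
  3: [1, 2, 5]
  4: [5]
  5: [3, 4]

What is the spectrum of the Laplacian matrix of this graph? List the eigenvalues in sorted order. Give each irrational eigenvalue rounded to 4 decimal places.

Each diagonal entry of L is the vertex degree and each off-diagonal entry is -1 where an edge is present, 0 otherwise; in the order [1, 2, 3, 4, 5] the diagonal is [1, 1, 3, 1, 2]. The multiplicity of 0 as a Laplacian eigenvalue equals the number of connected components. The single zero eigenvalue shows the graph is connected. The largest eigenvalue, 4.1701, is at most the vertex count 5. There is one zero in the spectrum, matching the 1 component.

[0, 0.5188, 1, 2.3111, 4.1701]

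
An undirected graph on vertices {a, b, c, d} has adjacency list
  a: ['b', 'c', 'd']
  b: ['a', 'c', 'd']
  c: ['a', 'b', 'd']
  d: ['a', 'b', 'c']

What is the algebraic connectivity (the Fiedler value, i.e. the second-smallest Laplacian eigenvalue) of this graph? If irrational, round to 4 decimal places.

Reading degrees in the order [a, b, c, d] gives [3, 3, 3, 3]; set D = diag(3, 3, 3, 3) and form L = D - A. The smallest Laplacian eigenvalue is always 0. The next one, lambda_2 = 4, measures how hard the graph is to disconnect: larger values mean better connectivity. The eigenvalues sum to 12, which equals trace(L) = 2|E|.

4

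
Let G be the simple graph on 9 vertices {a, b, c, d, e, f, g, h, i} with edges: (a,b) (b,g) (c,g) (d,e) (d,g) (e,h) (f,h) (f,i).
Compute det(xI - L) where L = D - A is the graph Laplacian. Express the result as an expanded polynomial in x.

x^9 - 16x^8 + 104x^7 - 354x^6 + 678x^5 - 730x^4 + 417x^3 - 110x^2 + 9x

Reading degrees in the order [a, b, c, d, e, f, g, h, i] gives [1, 2, 1, 2, 2, 2, 3, 2, 1]; set D = diag(1, 2, 1, 2, 2, 2, 3, 2, 1) and form L = D - A. L has integer entries, so p(x) = det(xI - L) has integer coefficients. Expanding the determinant yields x^9 - 16x^8 + 104x^7 - 354x^6 + 678x^5 - 730x^4 + 417x^3 - 110x^2 + 9x. The constant term is 0 because L is singular (the all-ones vector lies in its kernel). There is one zero in the spectrum, matching the 1 component.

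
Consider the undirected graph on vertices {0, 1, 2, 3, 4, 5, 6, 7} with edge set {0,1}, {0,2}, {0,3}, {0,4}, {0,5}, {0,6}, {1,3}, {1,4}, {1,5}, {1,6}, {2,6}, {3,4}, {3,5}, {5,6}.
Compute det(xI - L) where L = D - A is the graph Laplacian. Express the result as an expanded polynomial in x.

x^8 - 28x^7 + 317x^6 - 1848x^5 + 5811x^4 - 9258x^3 + 5761x^2

Reading degrees in the order [0, 1, 2, 3, 4, 5, 6, 7] gives [6, 5, 2, 4, 3, 4, 4, 0]; set D = diag(6, 5, 2, 4, 3, 4, 4, 0) and form L = D - A. L has integer entries, so p(x) = det(xI - L) has integer coefficients. Expanding the determinant yields x^8 - 28x^7 + 317x^6 - 1848x^5 + 5811x^4 - 9258x^3 + 5761x^2. The constant term is 0 because L is singular (the all-ones vector lies in its kernel). The largest eigenvalue, 7, is at most the vertex count 8.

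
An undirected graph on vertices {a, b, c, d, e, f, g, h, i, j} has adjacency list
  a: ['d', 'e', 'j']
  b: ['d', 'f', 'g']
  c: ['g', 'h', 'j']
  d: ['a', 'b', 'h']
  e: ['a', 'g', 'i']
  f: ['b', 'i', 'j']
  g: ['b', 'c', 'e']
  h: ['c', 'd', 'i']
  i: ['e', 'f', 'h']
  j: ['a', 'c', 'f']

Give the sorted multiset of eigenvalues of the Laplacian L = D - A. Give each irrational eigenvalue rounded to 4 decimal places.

Reading degrees in the order [a, b, c, d, e, f, g, h, i, j] gives [3, 3, 3, 3, 3, 3, 3, 3, 3, 3]; set D = diag(3, 3, 3, 3, 3, 3, 3, 3, 3, 3) and form L = D - A. L is symmetric positive semidefinite, so every eigenvalue is real and nonnegative.

[0, 2, 2, 2, 2, 2, 5, 5, 5, 5]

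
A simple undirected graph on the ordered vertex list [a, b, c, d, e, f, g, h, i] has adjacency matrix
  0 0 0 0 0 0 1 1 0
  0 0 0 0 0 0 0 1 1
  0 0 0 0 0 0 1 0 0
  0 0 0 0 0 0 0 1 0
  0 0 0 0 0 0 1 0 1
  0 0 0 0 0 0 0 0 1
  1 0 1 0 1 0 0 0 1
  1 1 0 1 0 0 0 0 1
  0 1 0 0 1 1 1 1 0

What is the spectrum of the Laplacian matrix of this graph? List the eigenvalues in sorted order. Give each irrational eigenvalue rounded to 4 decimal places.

[0, 0.6228, 0.7733, 1.2679, 1.7261, 1.8152, 4.6511, 4.7321, 6.4115]

Each diagonal entry of L is the vertex degree and each off-diagonal entry is -1 where an edge is present, 0 otherwise; in the order [a, b, c, d, e, f, g, h, i] the diagonal is [2, 2, 1, 1, 2, 1, 4, 4, 5]. Since every row of L sums to 0, the all-ones vector is in the kernel and 0 is an eigenvalue. The single zero eigenvalue shows the graph is connected. By the matrix-tree theorem the graph has (1/9) * product of the nonzero eigenvalues = 30 spanning trees.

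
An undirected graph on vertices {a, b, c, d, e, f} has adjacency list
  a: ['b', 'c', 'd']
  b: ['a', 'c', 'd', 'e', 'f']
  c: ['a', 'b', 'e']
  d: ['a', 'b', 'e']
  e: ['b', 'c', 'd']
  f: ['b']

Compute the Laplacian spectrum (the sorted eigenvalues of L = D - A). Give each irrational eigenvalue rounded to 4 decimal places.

[0, 1, 3, 3, 5, 6]

Each diagonal entry of L is the vertex degree and each off-diagonal entry is -1 where an edge is present, 0 otherwise; in the order [a, b, c, d, e, f] the diagonal is [3, 5, 3, 3, 3, 1]. L is symmetric positive semidefinite, so every eigenvalue is real and nonnegative. By the matrix-tree theorem the graph has (1/6) * product of the nonzero eigenvalues = 45 spanning trees.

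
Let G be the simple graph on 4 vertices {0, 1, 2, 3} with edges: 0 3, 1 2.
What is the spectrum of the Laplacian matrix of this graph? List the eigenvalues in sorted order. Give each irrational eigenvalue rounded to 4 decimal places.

Reading degrees in the order [0, 1, 2, 3] gives [1, 1, 1, 1]; set D = diag(1, 1, 1, 1) and form L = D - A. The multiplicity of 0 as a Laplacian eigenvalue equals the number of connected components. The 2 zero eigenvalues correspond to the 2 connected components. The eigenvalues sum to 4, which equals trace(L) = 2|E|. The largest eigenvalue, 2, is at most the vertex count 4.

[0, 0, 2, 2]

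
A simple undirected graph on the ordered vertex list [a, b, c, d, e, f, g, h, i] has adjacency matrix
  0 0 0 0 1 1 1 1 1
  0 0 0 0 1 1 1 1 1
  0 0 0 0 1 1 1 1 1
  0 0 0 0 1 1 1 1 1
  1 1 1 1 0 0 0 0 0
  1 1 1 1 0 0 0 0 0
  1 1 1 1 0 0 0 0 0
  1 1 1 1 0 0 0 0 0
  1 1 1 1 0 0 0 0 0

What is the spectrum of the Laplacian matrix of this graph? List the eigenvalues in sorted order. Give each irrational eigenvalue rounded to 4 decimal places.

Each diagonal entry of L is the vertex degree and each off-diagonal entry is -1 where an edge is present, 0 otherwise; in the order [a, b, c, d, e, f, g, h, i] the diagonal is [5, 5, 5, 5, 4, 4, 4, 4, 4]. Since every row of L sums to 0, the all-ones vector is in the kernel and 0 is an eigenvalue. The single zero eigenvalue shows the graph is connected. By the matrix-tree theorem the graph has (1/9) * product of the nonzero eigenvalues = 32000 spanning trees. The largest eigenvalue, 9, is at most the vertex count 9.

[0, 4, 4, 4, 4, 5, 5, 5, 9]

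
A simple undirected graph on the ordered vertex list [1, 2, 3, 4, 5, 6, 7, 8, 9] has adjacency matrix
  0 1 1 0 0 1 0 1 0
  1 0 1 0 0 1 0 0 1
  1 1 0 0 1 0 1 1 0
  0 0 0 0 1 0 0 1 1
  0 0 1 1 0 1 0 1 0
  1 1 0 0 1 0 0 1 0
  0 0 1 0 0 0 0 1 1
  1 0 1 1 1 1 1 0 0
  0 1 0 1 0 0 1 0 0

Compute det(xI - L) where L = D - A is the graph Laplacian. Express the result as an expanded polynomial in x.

x^9 - 36x^8 + 554x^7 - 4754x^6 + 24849x^5 - 80910x^4 + 160077x^3 - 175782x^2 + 81981x

With the vertex order [1, 2, 3, 4, 5, 6, 7, 8, 9], the degrees are [4, 4, 5, 3, 4, 4, 3, 6, 3], giving D = diag(4, 4, 5, 3, 4, 4, 3, 6, 3) and L = D - A. Computing det(xI - L) by cofactor expansion (or equivalently via sum-over-permutations) gives x^9 - 36x^8 + 554x^7 - 4754x^6 + 24849x^5 - 80910x^4 + 160077x^3 - 175782x^2 + 81981x. The constant term is 0 because L is singular (the all-ones vector lies in its kernel). There is one zero in the spectrum, matching the 1 component. By the matrix-tree theorem the graph has (1/9) * product of the nonzero eigenvalues = 9109 spanning trees.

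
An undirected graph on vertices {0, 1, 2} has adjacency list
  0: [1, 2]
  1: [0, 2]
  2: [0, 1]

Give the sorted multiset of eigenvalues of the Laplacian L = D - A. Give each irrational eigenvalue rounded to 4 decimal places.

[0, 3, 3]

Each diagonal entry of L is the vertex degree and each off-diagonal entry is -1 where an edge is present, 0 otherwise; in the order [0, 1, 2] the diagonal is [2, 2, 2]. Diagonalising L (or applying a numerical eigensolver to the 3x3 matrix) gives the spectrum above. The eigenvalues sum to 6, which equals trace(L) = 2|E|. The largest eigenvalue, 3, is at most the vertex count 3.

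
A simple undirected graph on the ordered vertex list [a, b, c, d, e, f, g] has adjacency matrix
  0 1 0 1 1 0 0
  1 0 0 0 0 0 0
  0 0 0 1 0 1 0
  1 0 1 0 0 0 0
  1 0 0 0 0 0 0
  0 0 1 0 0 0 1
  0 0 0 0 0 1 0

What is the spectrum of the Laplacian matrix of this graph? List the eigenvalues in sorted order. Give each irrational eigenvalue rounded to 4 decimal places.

[0, 0.2254, 1, 1, 2.1859, 3.3604, 4.2283]

With the vertex order [a, b, c, d, e, f, g], the degrees are [3, 1, 2, 2, 1, 2, 1], giving D = diag(3, 1, 2, 2, 1, 2, 1) and L = D - A. The multiplicity of 0 as a Laplacian eigenvalue equals the number of connected components.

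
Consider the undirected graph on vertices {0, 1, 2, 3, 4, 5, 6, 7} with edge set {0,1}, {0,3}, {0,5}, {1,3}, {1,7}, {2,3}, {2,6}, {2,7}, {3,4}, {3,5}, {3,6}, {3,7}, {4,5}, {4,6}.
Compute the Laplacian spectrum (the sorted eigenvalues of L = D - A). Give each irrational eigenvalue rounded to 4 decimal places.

Each diagonal entry of L is the vertex degree and each off-diagonal entry is -1 where an edge is present, 0 otherwise; in the order [0, 1, 2, 3, 4, 5, 6, 7] the diagonal is [3, 3, 3, 7, 3, 3, 3, 3]. The multiplicity of 0 as a Laplacian eigenvalue equals the number of connected components. The single zero eigenvalue shows the graph is connected. By the matrix-tree theorem the graph has (1/8) * product of the nonzero eigenvalues = 841 spanning trees. There is one zero in the spectrum, matching the 1 component.

[0, 1.7530, 1.7530, 3.4450, 3.4450, 4.8019, 4.8019, 8]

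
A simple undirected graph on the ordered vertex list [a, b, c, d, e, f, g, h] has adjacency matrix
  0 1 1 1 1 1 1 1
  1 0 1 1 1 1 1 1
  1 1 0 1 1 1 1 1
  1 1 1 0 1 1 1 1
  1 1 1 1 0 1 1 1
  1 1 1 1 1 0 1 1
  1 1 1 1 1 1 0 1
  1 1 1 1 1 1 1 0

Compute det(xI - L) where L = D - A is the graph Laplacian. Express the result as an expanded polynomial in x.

Reading degrees in the order [a, b, c, d, e, f, g, h] gives [7, 7, 7, 7, 7, 7, 7, 7]; set D = diag(7, 7, 7, 7, 7, 7, 7, 7) and form L = D - A. L has integer entries, so p(x) = det(xI - L) has integer coefficients. Expanding the determinant yields x^8 - 56x^7 + 1344x^6 - 17920x^5 + 143360x^4 - 688128x^3 + 1835008x^2 - 2097152x. Since p(0) = det(-L) = 0, x divides p(x). The eigenvalues sum to 56, which equals trace(L) = 2|E|. The largest eigenvalue, 8, is at most the vertex count 8.

x^8 - 56x^7 + 1344x^6 - 17920x^5 + 143360x^4 - 688128x^3 + 1835008x^2 - 2097152x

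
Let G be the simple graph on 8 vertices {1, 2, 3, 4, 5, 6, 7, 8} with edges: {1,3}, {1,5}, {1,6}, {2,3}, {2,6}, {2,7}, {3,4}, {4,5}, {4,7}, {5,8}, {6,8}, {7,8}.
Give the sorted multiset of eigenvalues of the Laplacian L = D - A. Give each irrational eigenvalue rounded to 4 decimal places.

Each diagonal entry of L is the vertex degree and each off-diagonal entry is -1 where an edge is present, 0 otherwise; in the order [1, 2, 3, 4, 5, 6, 7, 8] the diagonal is [3, 3, 3, 3, 3, 3, 3, 3]. Since every row of L sums to 0, the all-ones vector is in the kernel and 0 is an eigenvalue. The eigenvalues sum to 24, which equals trace(L) = 2|E|.

[0, 2, 2, 2, 4, 4, 4, 6]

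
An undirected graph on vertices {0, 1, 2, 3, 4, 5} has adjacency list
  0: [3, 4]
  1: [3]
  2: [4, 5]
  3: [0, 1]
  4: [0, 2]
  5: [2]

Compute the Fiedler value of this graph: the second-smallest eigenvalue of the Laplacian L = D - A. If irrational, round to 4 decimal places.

0.2679

Each diagonal entry of L is the vertex degree and each off-diagonal entry is -1 where an edge is present, 0 otherwise; in the order [0, 1, 2, 3, 4, 5] the diagonal is [2, 1, 2, 2, 2, 1]. The smallest Laplacian eigenvalue is always 0. The next one, lambda_2 = 0.2679, measures how hard the graph is to disconnect: larger values mean better connectivity. By the matrix-tree theorem the graph has (1/6) * product of the nonzero eigenvalues = 1 spanning tree. There is one zero in the spectrum, matching the 1 component.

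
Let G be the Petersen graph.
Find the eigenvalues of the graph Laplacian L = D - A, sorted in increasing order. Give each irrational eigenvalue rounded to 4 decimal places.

The graph has 10 vertices and degree multiset [3, 3, 3, 3, 3, 3, 3, 3, 3, 3]; D is the diagonal matrix of degrees and L = D - A. The multiplicity of 0 as a Laplacian eigenvalue equals the number of connected components. By the matrix-tree theorem the graph has (1/10) * product of the nonzero eigenvalues = 2000 spanning trees.

[0, 2, 2, 2, 2, 2, 5, 5, 5, 5]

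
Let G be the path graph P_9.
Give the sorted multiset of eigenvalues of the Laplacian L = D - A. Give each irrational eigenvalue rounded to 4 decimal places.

[0, 0.1206, 0.4679, 1, 1.6527, 2.3473, 3, 3.5321, 3.8794]

The graph has 9 vertices and degree multiset [2, 2, 2, 2, 2, 2, 2, 1, 1]; D is the diagonal matrix of degrees and L = D - A. The multiplicity of 0 as a Laplacian eigenvalue equals the number of connected components. The single zero eigenvalue shows the graph is connected. By the matrix-tree theorem the graph has (1/9) * product of the nonzero eigenvalues = 1 spanning tree.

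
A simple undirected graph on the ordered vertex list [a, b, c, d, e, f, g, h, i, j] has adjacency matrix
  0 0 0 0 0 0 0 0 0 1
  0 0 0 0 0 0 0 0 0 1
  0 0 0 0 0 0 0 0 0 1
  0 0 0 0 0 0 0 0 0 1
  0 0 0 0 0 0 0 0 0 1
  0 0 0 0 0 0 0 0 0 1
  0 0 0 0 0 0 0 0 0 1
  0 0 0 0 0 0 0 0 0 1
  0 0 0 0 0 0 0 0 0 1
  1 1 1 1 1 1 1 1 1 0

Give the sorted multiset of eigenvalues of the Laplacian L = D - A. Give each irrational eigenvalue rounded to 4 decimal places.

Each diagonal entry of L is the vertex degree and each off-diagonal entry is -1 where an edge is present, 0 otherwise; in the order [a, b, c, d, e, f, g, h, i, j] the diagonal is [1, 1, 1, 1, 1, 1, 1, 1, 1, 9]. The multiplicity of 0 as a Laplacian eigenvalue equals the number of connected components. The single zero eigenvalue shows the graph is connected. The eigenvalues sum to 18, which equals trace(L) = 2|E|. There is one zero in the spectrum, matching the 1 component.

[0, 1, 1, 1, 1, 1, 1, 1, 1, 10]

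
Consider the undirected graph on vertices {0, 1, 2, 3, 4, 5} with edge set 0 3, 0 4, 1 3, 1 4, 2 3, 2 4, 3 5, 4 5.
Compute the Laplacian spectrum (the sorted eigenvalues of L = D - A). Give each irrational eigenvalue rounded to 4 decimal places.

Reading degrees in the order [0, 1, 2, 3, 4, 5] gives [2, 2, 2, 4, 4, 2]; set D = diag(2, 2, 2, 4, 4, 2) and form L = D - A. L is symmetric positive semidefinite, so every eigenvalue is real and nonnegative. There is one zero in the spectrum, matching the 1 component.

[0, 2, 2, 2, 4, 6]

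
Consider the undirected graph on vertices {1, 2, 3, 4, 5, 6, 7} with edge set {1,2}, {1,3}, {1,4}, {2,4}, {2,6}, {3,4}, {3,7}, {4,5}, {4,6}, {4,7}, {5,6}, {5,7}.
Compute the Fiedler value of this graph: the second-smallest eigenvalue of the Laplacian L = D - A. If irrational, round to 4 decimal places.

2

With the vertex order [1, 2, 3, 4, 5, 6, 7], the degrees are [3, 3, 3, 6, 3, 3, 3], giving D = diag(3, 3, 3, 6, 3, 3, 3) and L = D - A. Computing the eigenvalues of L and sorting gives [0, 2, 2, 4, 4, 5, 7]. The Fiedler value lambda_2 = 2 is strictly positive, so the graph is connected.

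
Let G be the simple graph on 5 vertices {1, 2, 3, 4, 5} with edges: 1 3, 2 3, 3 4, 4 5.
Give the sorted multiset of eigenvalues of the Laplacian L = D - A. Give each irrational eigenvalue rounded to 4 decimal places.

[0, 0.5188, 1, 2.3111, 4.1701]

Reading degrees in the order [1, 2, 3, 4, 5] gives [1, 1, 3, 2, 1]; set D = diag(1, 1, 3, 2, 1) and form L = D - A. Since every row of L sums to 0, the all-ones vector is in the kernel and 0 is an eigenvalue. By the matrix-tree theorem the graph has (1/5) * product of the nonzero eigenvalues = 1 spanning tree.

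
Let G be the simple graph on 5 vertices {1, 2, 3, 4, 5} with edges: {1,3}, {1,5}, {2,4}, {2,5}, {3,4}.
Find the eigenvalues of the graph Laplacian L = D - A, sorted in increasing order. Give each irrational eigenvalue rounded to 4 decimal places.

Reading degrees in the order [1, 2, 3, 4, 5] gives [2, 2, 2, 2, 2]; set D = diag(2, 2, 2, 2, 2) and form L = D - A. The multiplicity of 0 as a Laplacian eigenvalue equals the number of connected components.

[0, 1.3820, 1.3820, 3.6180, 3.6180]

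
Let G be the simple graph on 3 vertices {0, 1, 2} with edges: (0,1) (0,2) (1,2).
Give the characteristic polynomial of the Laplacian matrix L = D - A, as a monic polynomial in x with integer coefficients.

Each diagonal entry of L is the vertex degree and each off-diagonal entry is -1 where an edge is present, 0 otherwise; in the order [0, 1, 2] the diagonal is [2, 2, 2]. Computing det(xI - L) by cofactor expansion (or equivalently via sum-over-permutations) gives x^3 - 6x^2 + 9x. Since p(0) = det(-L) = 0, x divides p(x). The eigenvalues sum to 6, which equals trace(L) = 2|E|.

x^3 - 6x^2 + 9x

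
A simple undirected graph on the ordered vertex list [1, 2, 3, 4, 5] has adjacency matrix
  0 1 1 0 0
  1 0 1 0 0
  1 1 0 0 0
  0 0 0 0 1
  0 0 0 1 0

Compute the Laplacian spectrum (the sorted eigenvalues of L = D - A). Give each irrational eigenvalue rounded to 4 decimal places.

Each diagonal entry of L is the vertex degree and each off-diagonal entry is -1 where an edge is present, 0 otherwise; in the order [1, 2, 3, 4, 5] the diagonal is [2, 2, 2, 1, 1]. Since every row of L sums to 0, the all-ones vector is in the kernel and 0 is an eigenvalue. The 2 zero eigenvalues correspond to the 2 connected components.

[0, 0, 2, 3, 3]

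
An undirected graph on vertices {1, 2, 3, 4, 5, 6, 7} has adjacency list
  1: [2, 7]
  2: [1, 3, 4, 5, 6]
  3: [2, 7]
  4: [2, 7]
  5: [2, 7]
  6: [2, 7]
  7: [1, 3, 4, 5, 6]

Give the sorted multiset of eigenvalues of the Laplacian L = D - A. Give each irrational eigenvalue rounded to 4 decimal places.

[0, 2, 2, 2, 2, 5, 7]

Each diagonal entry of L is the vertex degree and each off-diagonal entry is -1 where an edge is present, 0 otherwise; in the order [1, 2, 3, 4, 5, 6, 7] the diagonal is [2, 5, 2, 2, 2, 2, 5]. The multiplicity of 0 as a Laplacian eigenvalue equals the number of connected components. The single zero eigenvalue shows the graph is connected. By the matrix-tree theorem the graph has (1/7) * product of the nonzero eigenvalues = 80 spanning trees.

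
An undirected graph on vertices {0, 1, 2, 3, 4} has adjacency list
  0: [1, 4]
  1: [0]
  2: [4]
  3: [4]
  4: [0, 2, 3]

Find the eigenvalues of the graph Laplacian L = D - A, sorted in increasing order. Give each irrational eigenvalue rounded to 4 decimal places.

Each diagonal entry of L is the vertex degree and each off-diagonal entry is -1 where an edge is present, 0 otherwise; in the order [0, 1, 2, 3, 4] the diagonal is [2, 1, 1, 1, 3]. Diagonalising L (or applying a numerical eigensolver to the 5x5 matrix) gives the spectrum above. The single zero eigenvalue shows the graph is connected. By the matrix-tree theorem the graph has (1/5) * product of the nonzero eigenvalues = 1 spanning tree.

[0, 0.5188, 1, 2.3111, 4.1701]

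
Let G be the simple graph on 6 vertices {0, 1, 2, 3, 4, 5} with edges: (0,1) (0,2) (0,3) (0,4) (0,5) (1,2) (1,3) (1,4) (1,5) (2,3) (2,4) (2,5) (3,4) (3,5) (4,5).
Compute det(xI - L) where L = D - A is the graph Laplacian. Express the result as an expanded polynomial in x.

x^6 - 30x^5 + 360x^4 - 2160x^3 + 6480x^2 - 7776x

With the vertex order [0, 1, 2, 3, 4, 5], the degrees are [5, 5, 5, 5, 5, 5], giving D = diag(5, 5, 5, 5, 5, 5) and L = D - A. Computing det(xI - L) by cofactor expansion (or equivalently via sum-over-permutations) gives x^6 - 30x^5 + 360x^4 - 2160x^3 + 6480x^2 - 7776x. The constant term is 0 because L is singular (the all-ones vector lies in its kernel). By the matrix-tree theorem the graph has (1/6) * product of the nonzero eigenvalues = 1296 spanning trees. There is one zero in the spectrum, matching the 1 component.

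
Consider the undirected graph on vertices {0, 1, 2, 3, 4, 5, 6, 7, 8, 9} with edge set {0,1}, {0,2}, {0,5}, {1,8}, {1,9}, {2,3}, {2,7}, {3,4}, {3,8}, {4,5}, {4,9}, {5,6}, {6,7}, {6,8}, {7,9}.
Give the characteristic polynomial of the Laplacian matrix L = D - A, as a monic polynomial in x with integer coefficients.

x^10 - 30x^9 + 390x^8 - 2880x^7 + 13305x^6 - 39882x^5 + 77640x^4 - 94800x^3 + 66000x^2 - 20000x

With the vertex order [0, 1, 2, 3, 4, 5, 6, 7, 8, 9], the degrees are [3, 3, 3, 3, 3, 3, 3, 3, 3, 3], giving D = diag(3, 3, 3, 3, 3, 3, 3, 3, 3, 3) and L = D - A. The eigenvalues of L are [0, 2, 2, 2, 2, 2, 5, 5, 5, 5]; the characteristic polynomial is the product of (x - lambda_i), which multiplies out to x^10 - 30x^9 + 390x^8 - 2880x^7 + 13305x^6 - 39882x^5 + 77640x^4 - 94800x^3 + 66000x^2 - 20000x. The constant term is 0 because L is singular (the all-ones vector lies in its kernel). By the matrix-tree theorem the graph has (1/10) * product of the nonzero eigenvalues = 2000 spanning trees.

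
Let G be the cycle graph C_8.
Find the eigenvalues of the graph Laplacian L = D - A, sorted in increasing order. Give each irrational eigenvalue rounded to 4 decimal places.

The graph has 8 vertices and degree multiset [2, 2, 2, 2, 2, 2, 2, 2]; D is the diagonal matrix of degrees and L = D - A. The multiplicity of 0 as a Laplacian eigenvalue equals the number of connected components. The largest eigenvalue, 4, is at most the vertex count 8.

[0, 0.5858, 0.5858, 2, 2, 3.4142, 3.4142, 4]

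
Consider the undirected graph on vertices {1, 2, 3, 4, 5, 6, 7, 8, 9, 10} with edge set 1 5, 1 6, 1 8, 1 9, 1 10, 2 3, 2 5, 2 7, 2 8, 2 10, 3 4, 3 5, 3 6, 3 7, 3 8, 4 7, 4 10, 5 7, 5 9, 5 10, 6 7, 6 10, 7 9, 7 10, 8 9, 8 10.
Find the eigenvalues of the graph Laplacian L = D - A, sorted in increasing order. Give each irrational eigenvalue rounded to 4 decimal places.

Reading degrees in the order [1, 2, 3, 4, 5, 6, 7, 8, 9, 10] gives [5, 5, 6, 3, 6, 4, 7, 5, 4, 7]; set D = diag(5, 5, 6, 3, 6, 4, 7, 5, 4, 7) and form L = D - A. Diagonalising L (or applying a numerical eigensolver to the 10x10 matrix) gives the spectrum above. There is one zero in the spectrum, matching the 1 component.

[0, 2.6264, 3.6405, 4.0430, 5, 5.5687, 6.5100, 7.4003, 8.2614, 8.9497]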